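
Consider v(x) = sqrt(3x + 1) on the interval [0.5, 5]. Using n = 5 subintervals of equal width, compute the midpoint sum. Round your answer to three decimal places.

Δx = (5 − 0.5)/5 = 0.9.
Midpoints: 0.95, 1.85, 2.75, 3.65, 4.55.
v(0.95) ≈ 1.962, v(1.85) ≈ 2.559, v(2.75) ≈ 3.041, v(3.65) ≈ 3.457, v(4.55) ≈ 3.828.
Sum = Δx · [v(0.95) + v(1.85) + v(2.75) + v(3.65) + v(4.55)].
Sum ≈ 13.363.

13.363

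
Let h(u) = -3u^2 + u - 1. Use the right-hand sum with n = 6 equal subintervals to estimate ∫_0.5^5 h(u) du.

-144.421875

Δu = (5 − 0.5)/6 = 0.75.
Right endpoints: 1.25, 2, 2.75, 3.5, 4.25, 5.
h(1.25) = -4.4375, h(2) = -11, h(2.75) = -20.9375, h(3.5) = -34.25, h(4.25) = -50.9375, h(5) = -71.
Sum = Δu · [h(1.25) + h(2) + h(2.75) + ...].
Sum = -144.421875.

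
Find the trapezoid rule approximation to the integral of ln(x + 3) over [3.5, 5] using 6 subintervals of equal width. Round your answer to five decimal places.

2.96867

Δx = (5 − 3.5)/6 = 0.25.
f(3.5) ≈ 1.87180, f(3.75) ≈ 1.90954, f(4) ≈ 1.94591, f(4.25) ≈ 1.98100, f(4.5) ≈ 2.01490, f(4.75) ≈ 2.04769, f(5) ≈ 2.07944.
T_6 = (Δx/2)·[f(x_0) + 2f(x_1) + ... + 2f(x_{5}) + f(x_6)].
Sum ≈ 2.96867.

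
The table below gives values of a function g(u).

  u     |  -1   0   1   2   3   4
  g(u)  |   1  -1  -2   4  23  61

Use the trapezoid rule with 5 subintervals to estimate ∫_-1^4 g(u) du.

Δu = 1.
T_5 = (1/2)·[1 + 2·(-1) + 2·(-2) + 2·4 + 2·23 + 61] = 55.

55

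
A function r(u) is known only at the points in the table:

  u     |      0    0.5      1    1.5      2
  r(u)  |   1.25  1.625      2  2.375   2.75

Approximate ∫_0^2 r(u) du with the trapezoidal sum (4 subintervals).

Δu = 0.5.
T_4 = (0.5/2)·[1.25 + 2·1.625 + 2·2 + 2·2.375 + 2.75] = 4.

4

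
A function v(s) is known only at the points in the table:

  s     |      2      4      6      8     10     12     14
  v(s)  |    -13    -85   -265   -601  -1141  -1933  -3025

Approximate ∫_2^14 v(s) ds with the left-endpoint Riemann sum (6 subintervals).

Δs = 2.
Sum = 2·[(-13) + (-85) + (-265) + (-601) + (-1141) + (-1933)] = -8076.

-8076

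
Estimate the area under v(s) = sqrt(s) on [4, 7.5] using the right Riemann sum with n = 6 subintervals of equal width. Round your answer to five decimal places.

8.57325

Δs = (7.5 − 4)/6 = 7/12.
Right endpoints: 55/12, 31/6, 5.75, 19/3, 83/12, 7.5.
v(55/12) ≈ 2.14087, v(31/6) ≈ 2.27303, v(5.75) ≈ 2.39792, v(19/3) ≈ 2.51661, v(83/12) ≈ 2.62996, v(7.5) ≈ 2.73861.
Sum = Δs · [v(55/12) + v(31/6) + v(5.75) + ...].
Sum ≈ 8.57325.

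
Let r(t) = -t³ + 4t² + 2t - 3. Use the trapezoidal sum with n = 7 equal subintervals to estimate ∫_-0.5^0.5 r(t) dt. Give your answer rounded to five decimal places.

Δt = (0.5 − (-0.5))/7 = 1/7.
r(-0.5) = -2.875, r(-5/14) = -8667/2744, r(-3/14) = -8877/2744, r(-1/14) = -8567/2744, r(1/14) = -7785/2744, r(3/14) = -6579/2744, r(5/14) = -4997/2744, r(0.5) = -1.125.
T_7 = (Δt/2)·[r(t_0) + 2r(t_1) + ... + 2r(t_{6}) + r(t_7)].
Sum ≈ -2.65306.

-2.65306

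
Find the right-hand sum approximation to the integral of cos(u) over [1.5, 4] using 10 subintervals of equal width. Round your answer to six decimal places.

Δu = (4 − 1.5)/10 = 0.25.
Right endpoints: 1.75, 2, 2.25, 2.5, 2.75, 3, 3.25, 3.5, 3.75, 4.
f(1.75) ≈ -0.178246, f(2) ≈ -0.416147, f(2.25) ≈ -0.628174, f(2.5) ≈ -0.801144, f(2.75) ≈ -0.924302, f(3) ≈ -0.989992, f(3.25) ≈ -0.994130, f(3.5) ≈ -0.936457, f(3.75) ≈ -0.820559, f(4) ≈ -0.653644.
Sum = Δu · [f(1.75) + f(2) + f(2.25) + ...].
Sum ≈ -1.835699.

-1.835699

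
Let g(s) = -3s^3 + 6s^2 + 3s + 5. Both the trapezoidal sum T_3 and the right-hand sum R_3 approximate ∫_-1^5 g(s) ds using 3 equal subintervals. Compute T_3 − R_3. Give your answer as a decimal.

T_3 = -198.
R_3 = -414.
T_3 − R_3 = 216.

216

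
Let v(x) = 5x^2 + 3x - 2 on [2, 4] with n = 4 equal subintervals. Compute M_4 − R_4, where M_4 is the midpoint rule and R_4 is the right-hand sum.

-17.125

M_4 = 107.125.
R_4 = 124.25.
M_4 − R_4 = -17.125.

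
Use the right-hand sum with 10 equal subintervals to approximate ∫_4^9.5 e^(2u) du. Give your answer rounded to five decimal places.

147143413.52045

Δu = (9.5 − 4)/10 = 0.55.
Right endpoints: 4.55, 5.1, 5.65, 6.2, 6.75, 7.3, 7.85, 8.4, 8.95, 9.5.
f(4.55) ≈ 8955.29270, f(5.1) ≈ 26903.18607, f(5.65) ≈ 80821.63754, f(6.2) ≈ 242801.61750, f(6.75) ≈ 729416.36985, f(7.3) ≈ 2191287.87561, f(7.85) ≈ 6582992.58458, f(8.4) ≈ 19776402.65850, f(8.95) ≈ 59411596.94254, f(9.5) ≈ 178482300.96319.
Sum = Δu · [f(4.55) + f(5.1) + f(5.65) + ...].
Sum ≈ 147143413.52045.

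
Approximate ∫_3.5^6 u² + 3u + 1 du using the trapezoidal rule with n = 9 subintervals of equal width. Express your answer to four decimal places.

95.8655

Δu = (6 − 3.5)/9 = 5/18.
f(3.5) = 23.75, f(34/9) = 2155/81, f(73/18) = 9595/324, f(13/3) = 295/9, f(83/18) = 11695/324, f(44/9) = 3205/81, f(31/6) = 1555/36, f(49/9) = 3805/81, f(103/18) = 16495/324, f(6) = 55.
T_9 = (Δu/2)·[f(u_0) + 2f(u_1) + ... + 2f(u_{8}) + f(u_9)].
Sum ≈ 95.8655.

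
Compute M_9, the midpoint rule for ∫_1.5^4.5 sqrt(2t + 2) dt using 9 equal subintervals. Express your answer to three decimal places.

8.435

Δt = (4.5 − 1.5)/9 = 1/3.
Midpoints: 5/3, 2, 7/3, 8/3, 3, 10/3, 11/3, 4, 13/3.
f(5/3) ≈ 2.309, f(2) ≈ 2.449, f(7/3) ≈ 2.582, f(8/3) ≈ 2.708, f(3) ≈ 2.828, f(10/3) ≈ 2.944, f(11/3) ≈ 3.055, f(4) ≈ 3.162, f(13/3) ≈ 3.266.
Sum = Δt · [f(5/3) + f(2) + f(7/3) + ...].
Sum ≈ 8.435.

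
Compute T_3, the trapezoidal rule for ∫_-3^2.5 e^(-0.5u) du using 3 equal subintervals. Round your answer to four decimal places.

8.9698

Δu = (2.5 − (-3))/3 = 11/6.
f(-3) ≈ 4.4817, f(-7/6) ≈ 1.7920, f(2/3) ≈ 0.7165, f(2.5) ≈ 0.2865.
T_3 = (Δu/2)·[f(u_0) + 2f(u_1) + 2f(u_2) + f(u_3)].
Sum ≈ 8.9698.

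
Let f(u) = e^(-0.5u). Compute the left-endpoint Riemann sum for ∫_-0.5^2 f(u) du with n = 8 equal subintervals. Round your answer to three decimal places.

Δu = (2 − (-0.5))/8 = 0.3125.
Left endpoints: -0.5, -0.1875, 0.125, 0.4375, 0.75, 1.0625, 1.375, 1.6875.
f(-0.5) ≈ 1.284, f(-0.1875) ≈ 1.098, f(0.125) ≈ 0.939, f(0.4375) ≈ 0.804, f(0.75) ≈ 0.687, f(1.0625) ≈ 0.588, f(1.375) ≈ 0.503, f(1.6875) ≈ 0.430.
Sum = Δu · [f(-0.5) + f(-0.1875) + f(0.125) + ...].
Sum ≈ 1.979.

1.979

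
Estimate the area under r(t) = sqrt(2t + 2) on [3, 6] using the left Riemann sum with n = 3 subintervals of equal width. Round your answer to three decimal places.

Δt = (6 − 3)/3 = 1.
Left endpoints: 3, 4, 5.
r(3) ≈ 2.828, r(4) ≈ 3.162, r(5) ≈ 3.464.
Sum = Δt · [r(3) + r(4) + r(5)].
Sum ≈ 9.455.

9.455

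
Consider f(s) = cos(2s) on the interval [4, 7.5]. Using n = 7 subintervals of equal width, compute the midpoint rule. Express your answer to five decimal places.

-0.17681

Δs = (7.5 − 4)/7 = 0.5.
Midpoints: 4.25, 4.75, 5.25, 5.75, 6.25, 6.75, 7.25.
f(4.25) ≈ -0.60201, f(4.75) ≈ -0.99717, f(5.25) ≈ -0.47554, f(5.75) ≈ 0.48330, f(6.25) ≈ 0.99780, f(6.75) ≈ 0.59492, f(7.25) ≈ -0.35492.
Sum = Δs · [f(4.25) + f(4.75) + f(5.25) + ...].
Sum ≈ -0.17681.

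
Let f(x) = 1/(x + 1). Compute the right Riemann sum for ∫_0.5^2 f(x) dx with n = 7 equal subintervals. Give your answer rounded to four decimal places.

Δx = (2 − 0.5)/7 = 3/14.
Right endpoints: 5/7, 13/14, 8/7, 19/14, 11/7, 25/14, 2.
f(5/7) = 7/12, f(13/14) = 14/27, f(8/7) = 7/15, f(19/14) = 14/33, f(11/7) = 7/18, f(25/14) = 14/39, f(2) = 1/3.
Sum = Δx · [f(5/7) + f(13/14) + f(8/7) + ...].
Sum ≈ 0.6587.

0.6587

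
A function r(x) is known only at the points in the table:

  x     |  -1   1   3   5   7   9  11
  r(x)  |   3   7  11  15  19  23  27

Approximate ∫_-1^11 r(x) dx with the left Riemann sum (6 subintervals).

156

Δx = 2.
Sum = 2·[3 + 7 + 11 + 15 + 19 + 23] = 156.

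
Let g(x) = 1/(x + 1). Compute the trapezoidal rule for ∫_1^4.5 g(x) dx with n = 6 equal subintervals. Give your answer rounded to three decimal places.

1.018

Δx = (4.5 − 1)/6 = 7/12.
g(1) = 0.5, g(19/12) = 12/31, g(13/6) = 6/19, g(2.75) = 4/15, g(10/3) = 3/13, g(47/12) = 12/59, g(4.5) = 2/11.
T_6 = (Δx/2)·[g(x_0) + 2g(x_1) + ... + 2g(x_{5}) + g(x_6)].
Sum ≈ 1.018.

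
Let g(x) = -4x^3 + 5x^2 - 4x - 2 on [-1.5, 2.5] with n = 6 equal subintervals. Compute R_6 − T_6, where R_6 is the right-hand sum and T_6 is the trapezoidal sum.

-24

R_6 ≈ -42.629630.
T_6 ≈ -18.629630.
R_6 − T_6 = -24.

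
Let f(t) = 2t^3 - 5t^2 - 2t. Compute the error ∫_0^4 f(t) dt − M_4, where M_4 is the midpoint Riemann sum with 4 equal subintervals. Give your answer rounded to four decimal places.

Exact integral: ∫_0^4 f(t) dt ≈ 5.333333.
M_4 = 3.
Error ≈ 5.333333 − 3 ≈ 2.3333.

2.3333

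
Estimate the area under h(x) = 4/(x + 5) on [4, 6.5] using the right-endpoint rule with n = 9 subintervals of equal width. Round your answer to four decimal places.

0.9672

Δx = (6.5 − 4)/9 = 5/18.
Right endpoints: 77/18, 41/9, 29/6, 46/9, 97/18, 17/3, 107/18, 56/9, 6.5.
h(77/18) = 72/167, h(41/9) = 18/43, h(29/6) = 24/59, h(46/9) = 36/91, h(97/18) = 72/187, h(17/3) = 0.375, h(107/18) = 72/197, h(56/9) = 36/101, h(6.5) = 8/23.
Sum = Δx · [h(77/18) + h(41/9) + h(29/6) + ...].
Sum ≈ 0.9672.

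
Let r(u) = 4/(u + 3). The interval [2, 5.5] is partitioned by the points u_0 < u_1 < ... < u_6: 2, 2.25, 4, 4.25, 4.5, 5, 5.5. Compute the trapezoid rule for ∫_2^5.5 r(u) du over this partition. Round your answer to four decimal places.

2.1389

Subinterval widths: 0.25, 1.75, 0.25, 0.25, 0.5, 0.5.
r(2) = 0.8, r(2.25) = 16/21, r(4) = 4/7, r(4.25) = 16/29, r(4.5) = 8/15, r(5) = 0.5, r(5.5) = 8/17.
On each subinterval the trapezoid contributes (Δu_i/2)·[r(u_{i-1}) + r(u_i)].
Sum ≈ 2.1389.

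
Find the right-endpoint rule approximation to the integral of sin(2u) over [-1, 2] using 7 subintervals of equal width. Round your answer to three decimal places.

Δu = (2 − (-1))/7 = 3/7.
Right endpoints: -4/7, -1/7, 2/7, 5/7, 8/7, 11/7, 2.
f(-4/7) ≈ -0.910, f(-1/7) ≈ -0.282, f(2/7) ≈ 0.541, f(5/7) ≈ 0.990, f(8/7) ≈ 0.755, f(11/7) ≈ -0.001, f(2) ≈ -0.757.
Sum = Δu · [f(-4/7) + f(-1/7) + f(2/7) + ...].
Sum ≈ 0.144.

0.144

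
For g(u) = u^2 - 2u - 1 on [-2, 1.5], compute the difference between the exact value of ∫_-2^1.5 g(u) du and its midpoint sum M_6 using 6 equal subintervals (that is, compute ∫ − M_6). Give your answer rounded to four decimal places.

Exact integral: ∫_-2^1.5 g(u) du ≈ 2.041667.
M_6 ≈ 1.942419.
Error ≈ 2.041667 − 1.942419 ≈ 0.0992.

0.0992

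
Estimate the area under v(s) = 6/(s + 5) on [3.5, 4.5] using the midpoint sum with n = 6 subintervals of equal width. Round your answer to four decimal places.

0.6673

Δs = (4.5 − 3.5)/6 = 1/6.
Midpoints: 43/12, 3.75, 47/12, 49/12, 4.25, 53/12.
v(43/12) = 72/103, v(3.75) = 24/35, v(47/12) = 72/107, v(49/12) = 72/109, v(4.25) = 24/37, v(53/12) = 72/113.
Sum = Δs · [v(43/12) + v(3.75) + v(47/12) + ...].
Sum ≈ 0.6673.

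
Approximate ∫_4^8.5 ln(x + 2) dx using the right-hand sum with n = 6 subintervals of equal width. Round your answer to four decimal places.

Δx = (8.5 − 4)/6 = 0.75.
Right endpoints: 4.75, 5.5, 6.25, 7, 7.75, 8.5.
f(4.75) ≈ 1.9095, f(5.5) ≈ 2.0149, f(6.25) ≈ 2.1102, f(7) ≈ 2.1972, f(7.75) ≈ 2.2773, f(8.5) ≈ 2.3514.
Sum = Δx · [f(4.75) + f(5.5) + f(6.25) + ...].
Sum ≈ 9.6454.

9.6454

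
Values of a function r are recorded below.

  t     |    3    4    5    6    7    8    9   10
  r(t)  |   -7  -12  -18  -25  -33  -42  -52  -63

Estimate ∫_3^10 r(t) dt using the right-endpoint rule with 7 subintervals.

-245

Δt = 1.
Sum = 1·[(-12) + (-18) + (-25) + (-33) + (-42) + (-52) + (-63)] = -245.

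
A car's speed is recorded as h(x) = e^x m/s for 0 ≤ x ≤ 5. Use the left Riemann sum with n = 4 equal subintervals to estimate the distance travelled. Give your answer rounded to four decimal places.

73.9924

Δx = (5 − 0)/4 = 1.25.
Left endpoints: 0, 1.25, 2.5, 3.75.
h(0) ≈ 1.0000, h(1.25) ≈ 3.4903, h(2.5) ≈ 12.1825, h(3.75) ≈ 42.5211.
Sum = Δx · [h(0) + h(1.25) + h(2.5) + h(3.75)].
Sum ≈ 73.9924.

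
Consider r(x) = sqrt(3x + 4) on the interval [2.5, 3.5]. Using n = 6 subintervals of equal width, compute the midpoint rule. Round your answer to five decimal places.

Δx = (3.5 − 2.5)/6 = 1/6.
Midpoints: 31/12, 2.75, 35/12, 37/12, 3.25, 41/12.
r(31/12) ≈ 3.42783, r(2.75) ≈ 3.50000, r(35/12) ≈ 3.57071, r(37/12) ≈ 3.64005, r(3.25) ≈ 3.70810, r(41/12) ≈ 3.77492.
Sum = Δx · [r(31/12) + r(2.75) + r(35/12) + ...].
Sum ≈ 3.60360.

3.60360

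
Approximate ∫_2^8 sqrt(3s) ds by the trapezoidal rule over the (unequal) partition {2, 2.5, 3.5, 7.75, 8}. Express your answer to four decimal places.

22.6338

Subinterval widths: 0.5, 1, 4.25, 0.25.
f(2) ≈ 2.4495, f(2.5) ≈ 2.7386, f(3.5) ≈ 3.2404, f(7.75) ≈ 4.8218, f(8) ≈ 4.8990.
On each subinterval the trapezoid contributes (Δs_i/2)·[f(s_{i-1}) + f(s_i)].
Sum ≈ 22.6338.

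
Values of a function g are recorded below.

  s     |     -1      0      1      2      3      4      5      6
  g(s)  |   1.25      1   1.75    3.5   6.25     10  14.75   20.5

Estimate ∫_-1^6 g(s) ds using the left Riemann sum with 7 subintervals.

Δs = 1.
Sum = 1·[1.25 + 1 + 1.75 + 3.5 + 6.25 + 10 + 14.75] = 38.5.

38.5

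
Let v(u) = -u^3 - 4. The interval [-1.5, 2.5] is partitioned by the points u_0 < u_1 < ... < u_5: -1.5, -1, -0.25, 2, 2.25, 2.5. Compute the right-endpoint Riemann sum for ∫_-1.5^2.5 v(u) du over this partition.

-40.2421875

Subinterval widths: 0.5, 0.75, 2.25, 0.25, 0.25.
Right endpoints: -1, -0.25, 2, 2.25, 2.5.
v(-1) = -3, v(-0.25) = -3.984375, v(2) = -12, v(2.25) = -15.390625, v(2.5) = -19.625.
Sum = Σ Δu_i · v(u_i).
Sum = -40.2421875.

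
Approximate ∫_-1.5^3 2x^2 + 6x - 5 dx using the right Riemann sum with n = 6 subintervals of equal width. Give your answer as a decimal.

Δx = (3 − (-1.5))/6 = 0.75.
Right endpoints: -0.75, 0, 0.75, 1.5, 2.25, 3.
f(-0.75) = -8.375, f(0) = -5, f(0.75) = 0.625, f(1.5) = 8.5, f(2.25) = 18.625, f(3) = 31.
Sum = Δx · [f(-0.75) + f(0) + f(0.75) + ...].
Sum = 34.03125.

34.03125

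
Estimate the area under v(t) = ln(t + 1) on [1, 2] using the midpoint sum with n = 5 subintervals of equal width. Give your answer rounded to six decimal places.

Δt = (2 − 1)/5 = 0.2.
Midpoints: 1.1, 1.3, 1.5, 1.7, 1.9.
v(1.1) ≈ 0.741937, v(1.3) ≈ 0.832909, v(1.5) ≈ 0.916291, v(1.7) ≈ 0.993252, v(1.9) ≈ 1.064711.
Sum = Δt · [v(1.1) + v(1.3) + v(1.5) + v(1.7) + v(1.9)].
Sum ≈ 0.909820.

0.909820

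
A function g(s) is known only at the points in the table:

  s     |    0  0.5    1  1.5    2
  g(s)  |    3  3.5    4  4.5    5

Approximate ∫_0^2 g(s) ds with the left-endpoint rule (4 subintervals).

Δs = 0.5.
Sum = 0.5·[3 + 3.5 + 4 + 4.5] = 7.5.

7.5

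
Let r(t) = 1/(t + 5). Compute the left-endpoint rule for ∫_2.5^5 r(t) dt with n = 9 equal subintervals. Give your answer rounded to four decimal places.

0.2924

Δt = (5 − 2.5)/9 = 5/18.
Left endpoints: 2.5, 25/9, 55/18, 10/3, 65/18, 35/9, 25/6, 40/9, 85/18.
r(2.5) = 2/15, r(25/9) = 9/70, r(55/18) = 18/145, r(10/3) = 0.12, r(65/18) = 18/155, r(35/9) = 0.1125, r(25/6) = 6/55, r(40/9) = 9/85, r(85/18) = 18/175.
Sum = Δt · [r(2.5) + r(25/9) + r(55/18) + ...].
Sum ≈ 0.2924.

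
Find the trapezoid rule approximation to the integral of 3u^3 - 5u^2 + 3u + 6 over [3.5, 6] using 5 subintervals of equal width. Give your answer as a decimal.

Δu = (6 − 3.5)/5 = 0.5.
f(3.5) = 83.875, f(4) = 130, f(4.5) = 191.625, f(5) = 271, f(5.5) = 370.375, f(6) = 492.
T_5 = (Δu/2)·[f(u_0) + 2f(u_1) + ... + 2f(u_{4}) + f(u_5)].
Sum = 625.46875.

625.46875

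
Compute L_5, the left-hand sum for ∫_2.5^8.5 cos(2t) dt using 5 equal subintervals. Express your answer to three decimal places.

0.335

Δt = (8.5 − 2.5)/5 = 1.2.
Left endpoints: 2.5, 3.7, 4.9, 6.1, 7.3.
f(2.5) ≈ 0.284, f(3.7) ≈ 0.439, f(4.9) ≈ -0.930, f(6.1) ≈ 0.934, f(7.3) ≈ -0.446.
Sum = Δt · [f(2.5) + f(3.7) + f(4.9) + f(6.1) + f(7.3)].
Sum ≈ 0.335.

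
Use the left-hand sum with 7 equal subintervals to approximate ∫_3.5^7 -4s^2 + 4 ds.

Δs = (7 − 3.5)/7 = 0.5.
Left endpoints: 3.5, 4, 4.5, 5, 5.5, 6, 6.5.
f(3.5) = -45, f(4) = -60, f(4.5) = -77, f(5) = -96, f(5.5) = -117, f(6) = -140, f(6.5) = -165.
Sum = Δs · [f(3.5) + f(4) + f(4.5) + ...].
Sum = -350.

-350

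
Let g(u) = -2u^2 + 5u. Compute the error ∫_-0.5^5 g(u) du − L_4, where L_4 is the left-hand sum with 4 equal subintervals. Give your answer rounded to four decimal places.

-11.6589

Exact integral: ∫_-0.5^5 g(u) du ≈ -21.541667.
L_4 = -9.8828125.
Error ≈ -21.541667 − (-9.8828125) ≈ -11.6589.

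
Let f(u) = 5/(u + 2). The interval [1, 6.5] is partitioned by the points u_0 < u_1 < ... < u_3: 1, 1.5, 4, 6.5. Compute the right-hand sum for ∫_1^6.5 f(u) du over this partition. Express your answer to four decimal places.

Subinterval widths: 0.5, 2.5, 2.5.
Right endpoints: 1.5, 4, 6.5.
f(1.5) = 10/7, f(4) = 5/6, f(6.5) = 10/17.
Sum = Σ Δu_i · f(u_i).
Sum ≈ 4.2682.

4.2682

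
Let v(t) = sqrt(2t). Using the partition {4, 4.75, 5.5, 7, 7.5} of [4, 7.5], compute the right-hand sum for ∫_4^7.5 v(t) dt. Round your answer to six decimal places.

12.348102

Subinterval widths: 0.75, 0.75, 1.5, 0.5.
Right endpoints: 4.75, 5.5, 7, 7.5.
v(4.75) ≈ 3.082207, v(5.5) ≈ 3.316625, v(7) ≈ 3.741657, v(7.5) ≈ 3.872983.
Sum = Σ Δt_i · v(t_i).
Sum ≈ 12.348102.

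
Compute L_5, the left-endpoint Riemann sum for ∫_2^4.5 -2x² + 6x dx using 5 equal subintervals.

-2.5

Δx = (4.5 − 2)/5 = 0.5.
Left endpoints: 2, 2.5, 3, 3.5, 4.
f(2) = 4, f(2.5) = 2.5, f(3) = 0, f(3.5) = -3.5, f(4) = -8.
Sum = Δx · [f(2) + f(2.5) + f(3) + f(3.5) + f(4)].
Sum = -2.5.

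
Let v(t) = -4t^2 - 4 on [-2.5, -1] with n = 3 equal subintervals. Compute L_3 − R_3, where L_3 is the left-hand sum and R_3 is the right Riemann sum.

-10.5

L_3 = -31.
R_3 = -20.5.
L_3 − R_3 = -10.5.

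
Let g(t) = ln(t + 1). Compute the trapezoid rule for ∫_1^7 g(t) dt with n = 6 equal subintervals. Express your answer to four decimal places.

Δt = (7 − 1)/6 = 1.
g(1) ≈ 0.6931, g(2) ≈ 1.0986, g(3) ≈ 1.3863, g(4) ≈ 1.6094, g(5) ≈ 1.7918, g(6) ≈ 1.9459, g(7) ≈ 2.0794.
T_6 = (Δt/2)·[g(t_0) + 2g(t_1) + ... + 2g(t_{5}) + g(t_6)].
Sum ≈ 9.2183.

9.2183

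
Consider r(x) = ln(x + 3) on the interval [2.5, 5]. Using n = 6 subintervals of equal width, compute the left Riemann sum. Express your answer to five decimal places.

Δx = (5 − 2.5)/6 = 5/12.
Left endpoints: 2.5, 35/12, 10/3, 3.75, 25/6, 55/12.
r(2.5) ≈ 1.70475, r(35/12) ≈ 1.77777, r(10/3) ≈ 1.84583, r(3.75) ≈ 1.90954, r(25/6) ≈ 1.96944, r(55/12) ≈ 2.02595.
Sum = Δx · [r(2.5) + r(35/12) + r(10/3) + ...].
Sum ≈ 4.68054.

4.68054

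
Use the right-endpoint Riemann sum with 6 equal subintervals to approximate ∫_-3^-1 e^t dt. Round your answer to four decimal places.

Δt = (-1 − (-3))/6 = 1/3.
Right endpoints: -8/3, -7/3, -2, -5/3, -4/3, -1.
f(-8/3) ≈ 0.0695, f(-7/3) ≈ 0.0970, f(-2) ≈ 0.1353, f(-5/3) ≈ 0.1889, f(-4/3) ≈ 0.2636, f(-1) ≈ 0.3679.
Sum = Δt · [f(-8/3) + f(-7/3) + f(-2) + ...].
Sum ≈ 0.3740.

0.3740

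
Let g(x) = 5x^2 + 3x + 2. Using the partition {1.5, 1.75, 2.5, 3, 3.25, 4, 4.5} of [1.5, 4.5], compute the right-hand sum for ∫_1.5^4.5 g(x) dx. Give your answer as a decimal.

209.21875

Subinterval widths: 0.25, 0.75, 0.5, 0.25, 0.75, 0.5.
Right endpoints: 1.75, 2.5, 3, 3.25, 4, 4.5.
g(1.75) = 22.5625, g(2.5) = 40.75, g(3) = 56, g(3.25) = 64.5625, g(4) = 94, g(4.5) = 116.75.
Sum = Σ Δx_i · g(x_i).
Sum = 209.21875.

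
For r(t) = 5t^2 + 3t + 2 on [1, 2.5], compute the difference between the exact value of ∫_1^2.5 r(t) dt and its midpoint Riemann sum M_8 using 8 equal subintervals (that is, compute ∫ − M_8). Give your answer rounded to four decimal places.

Exact integral: ∫_1^2.5 r(t) dt = 35.25.
M_8 ≈ 35.228027.
Error ≈ 35.25 − 35.228027 ≈ 0.0220.

0.0220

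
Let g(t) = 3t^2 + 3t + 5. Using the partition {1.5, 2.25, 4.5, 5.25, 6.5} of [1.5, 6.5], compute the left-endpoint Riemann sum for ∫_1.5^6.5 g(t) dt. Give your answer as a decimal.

261.53125

Subinterval widths: 0.75, 2.25, 0.75, 1.25.
Left endpoints: 1.5, 2.25, 4.5, 5.25.
g(1.5) = 16.25, g(2.25) = 26.9375, g(4.5) = 79.25, g(5.25) = 103.4375.
Sum = Σ Δt_i · g(t_i).
Sum = 261.53125.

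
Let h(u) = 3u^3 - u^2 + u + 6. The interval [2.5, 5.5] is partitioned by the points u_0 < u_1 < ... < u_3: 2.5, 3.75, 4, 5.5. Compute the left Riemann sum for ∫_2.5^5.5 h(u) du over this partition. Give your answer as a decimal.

378.87890625

Subinterval widths: 1.25, 0.25, 1.5.
Left endpoints: 2.5, 3.75, 4.
h(2.5) = 49.125, h(3.75) = 153.890625, h(4) = 186.
Sum = Σ Δu_i · h(u_i).
Sum = 378.87890625.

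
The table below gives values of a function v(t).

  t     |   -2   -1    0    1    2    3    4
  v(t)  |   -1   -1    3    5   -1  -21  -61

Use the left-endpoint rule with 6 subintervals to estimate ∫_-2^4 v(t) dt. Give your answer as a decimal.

Δt = 1.
Sum = 1·[(-1) + (-1) + 3 + 5 + (-1) + (-21)] = -16.

-16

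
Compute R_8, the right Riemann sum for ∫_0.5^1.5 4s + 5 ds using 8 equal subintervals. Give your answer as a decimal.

Δs = (1.5 − 0.5)/8 = 0.125.
Right endpoints: 0.625, 0.75, 0.875, 1, 1.125, 1.25, 1.375, 1.5.
f(0.625) = 7.5, f(0.75) = 8, f(0.875) = 8.5, f(1) = 9, f(1.125) = 9.5, f(1.25) = 10, f(1.375) = 10.5, f(1.5) = 11.
Sum = Δs · [f(0.625) + f(0.75) + f(0.875) + ...].
Sum = 9.25.

9.25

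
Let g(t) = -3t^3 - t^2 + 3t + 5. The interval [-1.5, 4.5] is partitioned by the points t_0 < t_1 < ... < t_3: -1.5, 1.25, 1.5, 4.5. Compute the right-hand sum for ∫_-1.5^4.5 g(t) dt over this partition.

-822.44140625

Subinterval widths: 2.75, 0.25, 3.
Right endpoints: 1.25, 1.5, 4.5.
g(1.25) = 1.328125, g(1.5) = -2.875, g(4.5) = -275.125.
Sum = Σ Δt_i · g(t_i).
Sum = -822.44140625.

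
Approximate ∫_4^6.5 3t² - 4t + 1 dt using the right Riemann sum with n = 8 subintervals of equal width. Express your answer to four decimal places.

Δt = (6.5 − 4)/8 = 0.3125.
Right endpoints: 4.3125, 4.625, 4.9375, 5.25, 5.5625, 5.875, 6.1875, 6.5.
f(4.3125) = 39.54296875, f(4.625) = 46.671875, f(4.9375) = 54.38671875, f(5.25) = 62.6875, f(5.5625) = 71.57421875, f(5.875) = 81.046875, f(6.1875) = 91.10546875, f(6.5) = 101.75.
Sum = Δt · [f(4.3125) + f(4.625) + f(4.9375) + ...].
Sum ≈ 171.4893.

171.4893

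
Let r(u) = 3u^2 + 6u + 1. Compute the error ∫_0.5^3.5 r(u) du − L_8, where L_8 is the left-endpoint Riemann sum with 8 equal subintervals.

9.9140625

Exact integral: ∫_0.5^3.5 r(u) du = 81.75.
L_8 = 71.8359375.
Error = 81.75 − 71.8359375 = 9.9140625.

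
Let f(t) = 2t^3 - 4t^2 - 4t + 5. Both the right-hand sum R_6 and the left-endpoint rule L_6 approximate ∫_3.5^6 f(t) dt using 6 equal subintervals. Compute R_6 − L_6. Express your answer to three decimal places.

100.521

R_6 ≈ 359.16811.
L_6 ≈ 258.64728.
R_6 − L_6 ≈ 100.521.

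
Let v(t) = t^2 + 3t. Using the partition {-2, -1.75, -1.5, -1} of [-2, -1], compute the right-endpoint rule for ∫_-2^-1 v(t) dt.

Subinterval widths: 0.25, 0.25, 0.5.
Right endpoints: -1.75, -1.5, -1.
v(-1.75) = -2.1875, v(-1.5) = -2.25, v(-1) = -2.
Sum = Σ Δt_i · v(t_i).
Sum = -2.109375.

-2.109375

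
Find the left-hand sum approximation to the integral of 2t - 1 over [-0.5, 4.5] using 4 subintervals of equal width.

Δt = (4.5 − (-0.5))/4 = 1.25.
Left endpoints: -0.5, 0.75, 2, 3.25.
f(-0.5) = -2, f(0.75) = 0.5, f(2) = 3, f(3.25) = 5.5.
Sum = Δt · [f(-0.5) + f(0.75) + f(2) + f(3.25)].
Sum = 8.75.

8.75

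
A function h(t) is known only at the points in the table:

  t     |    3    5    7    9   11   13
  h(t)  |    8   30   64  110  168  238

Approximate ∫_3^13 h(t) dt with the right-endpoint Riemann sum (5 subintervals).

1220

Δt = 2.
Sum = 2·[30 + 64 + 110 + 168 + 238] = 1220.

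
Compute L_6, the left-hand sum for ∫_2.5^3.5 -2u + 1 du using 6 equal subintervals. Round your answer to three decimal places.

-4.833

Δu = (3.5 − 2.5)/6 = 1/6.
Left endpoints: 2.5, 8/3, 17/6, 3, 19/6, 10/3.
f(2.5) = -4, f(8/3) = -13/3, f(17/6) = -14/3, f(3) = -5, f(19/6) = -16/3, f(10/3) = -17/3.
Sum = Δu · [f(2.5) + f(8/3) + f(17/6) + ...].
Sum ≈ -4.833.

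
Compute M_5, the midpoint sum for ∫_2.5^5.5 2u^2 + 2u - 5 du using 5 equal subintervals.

109.32

Δu = (5.5 − 2.5)/5 = 0.6.
Midpoints: 2.8, 3.4, 4, 4.6, 5.2.
f(2.8) = 16.28, f(3.4) = 24.92, f(4) = 35, f(4.6) = 46.52, f(5.2) = 59.48.
Sum = Δu · [f(2.8) + f(3.4) + f(4) + f(4.6) + f(5.2)].
Sum = 109.32.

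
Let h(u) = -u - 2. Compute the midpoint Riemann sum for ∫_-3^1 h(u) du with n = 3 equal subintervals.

Δu = (1 − (-3))/3 = 4/3.
Midpoints: -7/3, -1, 1/3.
h(-7/3) = 1/3, h(-1) = -1, h(1/3) = -7/3.
Sum = Δu · [h(-7/3) + h(-1) + h(1/3)].
Sum = -4.

-4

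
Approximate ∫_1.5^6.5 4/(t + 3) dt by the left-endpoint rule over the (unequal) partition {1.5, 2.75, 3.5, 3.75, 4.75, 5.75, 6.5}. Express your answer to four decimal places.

Subinterval widths: 1.25, 0.75, 0.25, 1, 1, 0.75.
Left endpoints: 1.5, 2.75, 3.5, 3.75, 4.75, 5.75.
f(1.5) = 8/9, f(2.75) = 16/23, f(3.5) = 8/13, f(3.75) = 16/27, f(4.75) = 16/31, f(5.75) = 16/35.
Sum = Σ Δt_i · f(t_i).
Sum ≈ 3.2383.

3.2383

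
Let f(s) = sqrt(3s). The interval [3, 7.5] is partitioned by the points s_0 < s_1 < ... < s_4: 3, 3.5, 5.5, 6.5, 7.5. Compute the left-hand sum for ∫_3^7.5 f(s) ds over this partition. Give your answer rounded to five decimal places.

Subinterval widths: 0.5, 2, 1, 1.
Left endpoints: 3, 3.5, 5.5, 6.5.
f(3) ≈ 3.00000, f(3.5) ≈ 3.24037, f(5.5) ≈ 4.06202, f(6.5) ≈ 4.41588.
Sum = Σ Δs_i · f(s_i).
Sum ≈ 16.45864.

16.45864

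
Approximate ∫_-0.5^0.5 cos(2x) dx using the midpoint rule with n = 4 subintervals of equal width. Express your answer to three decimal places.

Δx = (0.5 − (-0.5))/4 = 0.25.
Midpoints: -0.375, -0.125, 0.125, 0.375.
f(-0.375) ≈ 0.732, f(-0.125) ≈ 0.969, f(0.125) ≈ 0.969, f(0.375) ≈ 0.732.
Sum = Δx · [f(-0.375) + f(-0.125) + f(0.125) + f(0.375)].
Sum ≈ 0.850.

0.850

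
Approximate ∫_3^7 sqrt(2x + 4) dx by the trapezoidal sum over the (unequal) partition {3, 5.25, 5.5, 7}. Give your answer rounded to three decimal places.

Subinterval widths: 2.25, 0.25, 1.5.
f(3) ≈ 3.162, f(5.25) ≈ 3.808, f(5.5) ≈ 3.873, f(7) ≈ 4.243.
On each subinterval the trapezoid contributes (Δx_i/2)·[f(x_{i-1}) + f(x_i)].
Sum ≈ 14.888.

14.888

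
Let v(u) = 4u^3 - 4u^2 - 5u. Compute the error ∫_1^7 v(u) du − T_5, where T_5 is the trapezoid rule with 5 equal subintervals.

-63.36

Exact integral: ∫_1^7 v(u) du = 1824.
T_5 = 1887.36.
Error = 1824 − 1887.36 = -63.36.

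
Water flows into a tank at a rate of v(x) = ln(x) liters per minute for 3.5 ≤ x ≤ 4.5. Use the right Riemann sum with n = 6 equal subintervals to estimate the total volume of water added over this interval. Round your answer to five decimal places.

1.40447

Δx = (4.5 − 3.5)/6 = 1/6.
Right endpoints: 11/3, 23/6, 4, 25/6, 13/3, 4.5.
v(11/3) ≈ 1.29928, v(23/6) ≈ 1.34373, v(4) ≈ 1.38629, v(25/6) ≈ 1.42712, v(13/3) ≈ 1.46634, v(4.5) ≈ 1.50408.
Sum = Δx · [v(11/3) + v(23/6) + v(4) + ...].
Sum ≈ 1.40447.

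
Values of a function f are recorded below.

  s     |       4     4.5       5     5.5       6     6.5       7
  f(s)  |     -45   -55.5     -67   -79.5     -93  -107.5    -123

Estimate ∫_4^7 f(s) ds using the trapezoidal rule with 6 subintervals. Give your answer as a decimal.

Δs = 0.5.
T_6 = (0.5/2)·[(-45) + 2·(-55.5) + 2·(-67) + 2·(-79.5) + 2·(-93) + 2·(-107.5) + (-123)] = -243.25.

-243.25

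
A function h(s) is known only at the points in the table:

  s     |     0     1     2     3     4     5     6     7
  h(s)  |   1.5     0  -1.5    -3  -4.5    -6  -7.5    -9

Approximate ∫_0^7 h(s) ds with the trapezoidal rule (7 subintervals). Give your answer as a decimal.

-26.25

Δs = 1.
T_7 = (1/2)·[1.5 + 2·0 + 2·(-1.5) + 2·(-3) + 2·(-4.5) + 2·(-6) + 2·(-7.5) + (-9)] = -26.25.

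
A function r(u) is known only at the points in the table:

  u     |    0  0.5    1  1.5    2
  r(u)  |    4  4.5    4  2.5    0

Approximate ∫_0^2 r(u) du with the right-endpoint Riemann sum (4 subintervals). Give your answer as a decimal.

5.5

Δu = 0.5.
Sum = 0.5·[4.5 + 4 + 2.5 + 0] = 5.5.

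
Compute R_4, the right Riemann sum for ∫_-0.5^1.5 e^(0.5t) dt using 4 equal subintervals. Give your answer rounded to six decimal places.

Δt = (1.5 − (-0.5))/4 = 0.5.
Right endpoints: 0, 0.5, 1, 1.5.
f(0) ≈ 1.000000, f(0.5) ≈ 1.284025, f(1) ≈ 1.648721, f(1.5) ≈ 2.117000.
Sum = Δt · [f(0) + f(0.5) + f(1) + f(1.5)].
Sum ≈ 3.024873.

3.024873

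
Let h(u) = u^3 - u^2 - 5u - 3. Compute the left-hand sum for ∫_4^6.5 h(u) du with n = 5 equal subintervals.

Δu = (6.5 − 4)/5 = 0.5.
Left endpoints: 4, 4.5, 5, 5.5, 6.
h(4) = 25, h(4.5) = 45.375, h(5) = 72, h(5.5) = 105.625, h(6) = 147.
Sum = Δu · [h(4) + h(4.5) + h(5) + h(5.5) + h(6)].
Sum = 197.5.

197.5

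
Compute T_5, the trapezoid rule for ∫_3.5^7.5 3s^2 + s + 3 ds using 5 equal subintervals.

414.28

Δs = (7.5 − 3.5)/5 = 0.8.
f(3.5) = 43.25, f(4.3) = 62.77, f(5.1) = 86.13, f(5.9) = 113.33, f(6.7) = 144.37, f(7.5) = 179.25.
T_5 = (Δs/2)·[f(s_0) + 2f(s_1) + ... + 2f(s_{4}) + f(s_5)].
Sum = 414.28.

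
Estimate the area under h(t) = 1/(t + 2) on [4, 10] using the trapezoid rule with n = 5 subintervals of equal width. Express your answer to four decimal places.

Δt = (10 − 4)/5 = 1.2.
h(4) = 1/6, h(5.2) = 5/36, h(6.4) = 5/42, h(7.6) = 5/48, h(8.8) = 5/54, h(10) = 1/12.
T_5 = (Δt/2)·[h(t_0) + 2h(t_1) + ... + 2h(t_{4}) + h(t_5)].
Sum ≈ 0.6956.

0.6956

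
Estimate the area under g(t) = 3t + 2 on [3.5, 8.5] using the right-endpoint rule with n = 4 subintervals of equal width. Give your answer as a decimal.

Δt = (8.5 − 3.5)/4 = 1.25.
Right endpoints: 4.75, 6, 7.25, 8.5.
g(4.75) = 16.25, g(6) = 20, g(7.25) = 23.75, g(8.5) = 27.5.
Sum = Δt · [g(4.75) + g(6) + g(7.25) + g(8.5)].
Sum = 109.375.

109.375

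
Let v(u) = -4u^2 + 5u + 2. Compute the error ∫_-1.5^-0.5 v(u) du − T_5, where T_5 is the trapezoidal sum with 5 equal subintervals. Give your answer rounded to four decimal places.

0.0267

Exact integral: ∫_-1.5^-0.5 v(u) du ≈ -7.333333.
T_5 = -7.36.
Error ≈ -7.333333 − (-7.36) ≈ 0.0267.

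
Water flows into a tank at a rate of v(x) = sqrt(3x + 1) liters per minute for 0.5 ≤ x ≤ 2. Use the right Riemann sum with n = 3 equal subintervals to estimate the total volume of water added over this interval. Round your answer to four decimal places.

Δx = (2 − 0.5)/3 = 0.5.
Right endpoints: 1, 1.5, 2.
v(1) ≈ 2.0000, v(1.5) ≈ 2.3452, v(2) ≈ 2.6458.
Sum = Δx · [v(1) + v(1.5) + v(2)].
Sum ≈ 3.4955.

3.4955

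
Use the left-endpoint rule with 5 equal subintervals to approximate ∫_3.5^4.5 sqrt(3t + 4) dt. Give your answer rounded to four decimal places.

Δt = (4.5 − 3.5)/5 = 0.2.
Left endpoints: 3.5, 3.7, 3.9, 4.1, 4.3.
f(3.5) ≈ 3.8079, f(3.7) ≈ 3.8859, f(3.9) ≈ 3.9623, f(4.1) ≈ 4.0373, f(4.3) ≈ 4.1110.
Sum = Δt · [f(3.5) + f(3.7) + f(3.9) + f(4.1) + f(4.3)].
Sum ≈ 3.9609.

3.9609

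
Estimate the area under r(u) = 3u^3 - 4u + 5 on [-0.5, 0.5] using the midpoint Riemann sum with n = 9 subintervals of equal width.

5

Δu = (0.5 − (-0.5))/9 = 1/9.
Midpoints: -4/9, -1/3, -2/9, -1/9, 0, 1/9, 2/9, 1/3, 4/9.
r(-4/9) = 1583/243, r(-1/3) = 56/9, r(-2/9) = 1423/243, r(-1/9) = 1322/243, r(0) = 5, r(1/9) = 1108/243, r(2/9) = 1007/243, r(1/3) = 34/9, r(4/9) = 847/243.
Sum = Δu · [r(-4/9) + r(-1/3) + r(-2/9) + ...].
Sum = 5.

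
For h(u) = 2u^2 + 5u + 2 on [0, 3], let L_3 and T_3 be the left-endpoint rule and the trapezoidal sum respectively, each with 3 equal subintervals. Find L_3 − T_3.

-16.5

L_3 = 31.
T_3 = 47.5.
L_3 − T_3 = -16.5.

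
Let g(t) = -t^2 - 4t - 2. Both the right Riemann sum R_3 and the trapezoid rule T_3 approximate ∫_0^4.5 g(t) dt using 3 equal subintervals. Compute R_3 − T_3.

R_3 = -110.25.
T_3 = -81.5625.
R_3 − T_3 = -28.6875.

-28.6875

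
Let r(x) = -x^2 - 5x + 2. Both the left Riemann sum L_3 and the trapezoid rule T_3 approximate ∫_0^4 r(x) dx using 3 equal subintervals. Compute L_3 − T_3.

L_3 ≈ -30.5185185.
T_3 ≈ -54.5185185.
L_3 − T_3 = 24.

24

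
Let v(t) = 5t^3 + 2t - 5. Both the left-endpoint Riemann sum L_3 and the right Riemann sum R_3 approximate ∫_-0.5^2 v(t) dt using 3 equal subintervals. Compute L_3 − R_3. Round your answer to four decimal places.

-38.0208

L_3 ≈ -4.583333.
R_3 = 33.4375.
L_3 − R_3 ≈ -38.0208.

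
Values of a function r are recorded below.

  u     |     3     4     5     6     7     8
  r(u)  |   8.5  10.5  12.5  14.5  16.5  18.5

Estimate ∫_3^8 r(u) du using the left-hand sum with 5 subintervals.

Δu = 1.
Sum = 1·[8.5 + 10.5 + 12.5 + 14.5 + 16.5] = 62.5.

62.5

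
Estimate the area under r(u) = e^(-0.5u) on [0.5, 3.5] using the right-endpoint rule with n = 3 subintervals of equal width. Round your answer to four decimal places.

0.9326

Δu = (3.5 − 0.5)/3 = 1.
Right endpoints: 1.5, 2.5, 3.5.
r(1.5) ≈ 0.4724, r(2.5) ≈ 0.2865, r(3.5) ≈ 0.1738.
Sum = Δu · [r(1.5) + r(2.5) + r(3.5)].
Sum ≈ 0.9326.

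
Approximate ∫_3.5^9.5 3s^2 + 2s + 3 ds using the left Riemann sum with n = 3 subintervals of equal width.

676.5

Δs = (9.5 − 3.5)/3 = 2.
Left endpoints: 3.5, 5.5, 7.5.
f(3.5) = 46.75, f(5.5) = 104.75, f(7.5) = 186.75.
Sum = Δs · [f(3.5) + f(5.5) + f(7.5)].
Sum = 676.5.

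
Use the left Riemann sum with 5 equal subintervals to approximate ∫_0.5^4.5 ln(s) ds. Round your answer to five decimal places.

2.14736

Δs = (4.5 − 0.5)/5 = 0.8.
Left endpoints: 0.5, 1.3, 2.1, 2.9, 3.7.
f(0.5) ≈ -0.69315, f(1.3) ≈ 0.26236, f(2.1) ≈ 0.74194, f(2.9) ≈ 1.06471, f(3.7) ≈ 1.30833.
Sum = Δs · [f(0.5) + f(1.3) + f(2.1) + f(2.9) + f(3.7)].
Sum ≈ 2.14736.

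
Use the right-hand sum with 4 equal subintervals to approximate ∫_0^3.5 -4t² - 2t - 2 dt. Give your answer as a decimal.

-102.703125

Δt = (3.5 − 0)/4 = 0.875.
Right endpoints: 0.875, 1.75, 2.625, 3.5.
f(0.875) = -6.8125, f(1.75) = -17.75, f(2.625) = -34.8125, f(3.5) = -58.
Sum = Δt · [f(0.875) + f(1.75) + f(2.625) + f(3.5)].
Sum = -102.703125.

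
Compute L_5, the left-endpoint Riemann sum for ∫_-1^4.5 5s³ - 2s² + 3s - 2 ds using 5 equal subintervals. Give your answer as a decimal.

Δs = (4.5 − (-1))/5 = 1.1.
Left endpoints: -1, 0.1, 1.2, 2.3, 3.4.
f(-1) = -12, f(0.1) = -1.715, f(1.2) = 7.36, f(2.3) = 55.155, f(3.4) = 181.6.
Sum = Δs · [f(-1) + f(0.1) + f(1.2) + f(2.3) + f(3.4)].
Sum = 253.44.

253.44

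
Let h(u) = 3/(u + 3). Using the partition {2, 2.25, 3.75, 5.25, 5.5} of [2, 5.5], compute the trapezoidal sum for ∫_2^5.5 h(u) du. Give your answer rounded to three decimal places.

1.604

Subinterval widths: 0.25, 1.5, 1.5, 0.25.
h(2) = 0.6, h(2.25) = 4/7, h(3.75) = 4/9, h(5.25) = 4/11, h(5.5) = 6/17.
On each subinterval the trapezoid contributes (Δu_i/2)·[h(u_{i-1}) + h(u_i)].
Sum ≈ 1.604.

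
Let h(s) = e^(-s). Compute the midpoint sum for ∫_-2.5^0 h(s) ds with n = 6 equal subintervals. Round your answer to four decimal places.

11.1020

Δs = (0 − (-2.5))/6 = 5/12.
Midpoints: -55/24, -1.875, -35/24, -25/24, -0.625, -5/24.
h(-55/24) ≈ 9.8914, h(-1.875) ≈ 6.5208, h(-35/24) ≈ 4.2988, h(-25/24) ≈ 2.8339, h(-0.625) ≈ 1.8682, h(-5/24) ≈ 1.2316.
Sum = Δs · [h(-55/24) + h(-1.875) + h(-35/24) + ...].
Sum ≈ 11.1020.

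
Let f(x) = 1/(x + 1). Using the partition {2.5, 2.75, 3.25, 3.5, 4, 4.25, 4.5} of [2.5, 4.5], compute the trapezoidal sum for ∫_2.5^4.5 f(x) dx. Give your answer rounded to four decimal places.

0.4526

Subinterval widths: 0.25, 0.5, 0.25, 0.5, 0.25, 0.25.
f(2.5) = 2/7, f(2.75) = 4/15, f(3.25) = 4/17, f(3.5) = 2/9, f(4) = 0.2, f(4.25) = 4/21, f(4.5) = 2/11.
On each subinterval the trapezoid contributes (Δx_i/2)·[f(x_{i-1}) + f(x_i)].
Sum ≈ 0.4526.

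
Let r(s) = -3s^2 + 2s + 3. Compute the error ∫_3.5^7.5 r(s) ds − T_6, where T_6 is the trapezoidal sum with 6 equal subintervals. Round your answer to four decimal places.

0.8889

Exact integral: ∫_3.5^7.5 r(s) ds = -323.
T_6 ≈ -323.888889.
Error ≈ -323 − (-323.888889) ≈ 0.8889.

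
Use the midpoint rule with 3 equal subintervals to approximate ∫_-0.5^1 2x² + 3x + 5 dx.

Δx = (1 − (-0.5))/3 = 0.5.
Midpoints: -0.25, 0.25, 0.75.
f(-0.25) = 4.375, f(0.25) = 5.875, f(0.75) = 8.375.
Sum = Δx · [f(-0.25) + f(0.25) + f(0.75)].
Sum = 9.3125.

9.3125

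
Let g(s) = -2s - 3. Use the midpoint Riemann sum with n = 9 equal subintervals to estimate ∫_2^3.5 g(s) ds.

-12.75

Δs = (3.5 − 2)/9 = 1/6.
Midpoints: 25/12, 2.25, 29/12, 31/12, 2.75, 35/12, 37/12, 3.25, 41/12.
g(25/12) = -43/6, g(2.25) = -7.5, g(29/12) = -47/6, g(31/12) = -49/6, g(2.75) = -8.5, g(35/12) = -53/6, g(37/12) = -55/6, g(3.25) = -9.5, g(41/12) = -59/6.
Sum = Δs · [g(25/12) + g(2.25) + g(29/12) + ...].
Sum = -12.75.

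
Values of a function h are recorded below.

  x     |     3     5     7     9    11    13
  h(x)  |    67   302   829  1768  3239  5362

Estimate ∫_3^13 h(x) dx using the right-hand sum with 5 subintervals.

23000

Δx = 2.
Sum = 2·[302 + 829 + 1768 + 3239 + 5362] = 23000.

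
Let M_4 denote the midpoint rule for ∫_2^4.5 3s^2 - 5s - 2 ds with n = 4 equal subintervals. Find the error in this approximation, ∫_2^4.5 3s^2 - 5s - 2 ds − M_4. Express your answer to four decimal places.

0.2441

Exact integral: ∫_2^4.5 f(s) ds = 37.5.
M_4 ≈ 37.255859.
Error ≈ 37.5 − 37.255859 ≈ 0.2441.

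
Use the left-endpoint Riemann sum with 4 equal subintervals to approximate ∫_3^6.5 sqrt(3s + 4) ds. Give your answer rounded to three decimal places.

14.349

Δs = (6.5 − 3)/4 = 0.875.
Left endpoints: 3, 3.875, 4.75, 5.625.
f(3) ≈ 3.606, f(3.875) ≈ 3.953, f(4.75) ≈ 4.272, f(5.625) ≈ 4.569.
Sum = Δs · [f(3) + f(3.875) + f(4.75) + f(5.625)].
Sum ≈ 14.349.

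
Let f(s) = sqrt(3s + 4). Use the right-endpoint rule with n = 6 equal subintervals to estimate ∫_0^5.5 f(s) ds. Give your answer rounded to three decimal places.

Δs = (5.5 − 0)/6 = 11/12.
Right endpoints: 11/12, 11/6, 2.75, 11/3, 55/12, 5.5.
f(11/12) ≈ 2.598, f(11/6) ≈ 3.082, f(2.75) ≈ 3.500, f(11/3) ≈ 3.873, f(55/12) ≈ 4.213, f(5.5) ≈ 4.528.
Sum = Δs · [f(11/12) + f(11/6) + f(2.75) + ...].
Sum ≈ 19.978.

19.978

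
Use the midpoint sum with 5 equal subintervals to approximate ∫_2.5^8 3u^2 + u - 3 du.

Δu = (8 − 2.5)/5 = 1.1.
Midpoints: 3.05, 4.15, 5.25, 6.35, 7.45.
f(3.05) = 27.9575, f(4.15) = 52.8175, f(5.25) = 84.9375, f(6.35) = 124.3175, f(7.45) = 170.9575.
Sum = Δu · [f(3.05) + f(4.15) + f(5.25) + f(6.35) + f(7.45)].
Sum = 507.08625.

507.08625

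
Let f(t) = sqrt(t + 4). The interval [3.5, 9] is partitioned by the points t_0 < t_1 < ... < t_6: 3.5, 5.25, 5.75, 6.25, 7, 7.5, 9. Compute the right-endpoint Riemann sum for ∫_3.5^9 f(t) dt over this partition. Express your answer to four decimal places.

Subinterval widths: 1.75, 0.5, 0.5, 0.75, 0.5, 1.5.
Right endpoints: 5.25, 5.75, 6.25, 7, 7.5, 9.
f(5.25) ≈ 3.0414, f(5.75) ≈ 3.1225, f(6.25) ≈ 3.2016, f(7) ≈ 3.3166, f(7.5) ≈ 3.3912, f(9) ≈ 3.6056.
Sum = Σ Δt_i · f(t_i).
Sum ≈ 18.0758.

18.0758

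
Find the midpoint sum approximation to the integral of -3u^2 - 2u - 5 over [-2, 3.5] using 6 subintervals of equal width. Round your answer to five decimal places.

Δu = (3.5 − (-2))/6 = 11/12.
Midpoints: -37/24, -0.625, 7/24, 29/24, 2.125, 73/24.
f(-37/24) = -9.046875, f(-0.625) = -4.921875, f(7/24) = -1121/192, f(29/24) = -11.796875, f(2.125) = -22.796875, f(73/24) = -7457/192.
Sum = Δu · [f(-37/24) + f(-0.625) + f(7/24) + ...].
Sum ≈ -85.46962.

-85.46962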